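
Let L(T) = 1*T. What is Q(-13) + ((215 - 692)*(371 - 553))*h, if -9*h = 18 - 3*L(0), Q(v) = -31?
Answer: -173659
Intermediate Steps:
L(T) = T
h = -2 (h = -(18 - 3*0)/9 = -(18 + 0)/9 = -⅑*18 = -2)
Q(-13) + ((215 - 692)*(371 - 553))*h = -31 + ((215 - 692)*(371 - 553))*(-2) = -31 - 477*(-182)*(-2) = -31 + 86814*(-2) = -31 - 173628 = -173659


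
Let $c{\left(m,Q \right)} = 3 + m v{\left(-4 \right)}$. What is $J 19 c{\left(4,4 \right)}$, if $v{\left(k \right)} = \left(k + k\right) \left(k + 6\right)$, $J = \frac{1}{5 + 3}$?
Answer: $- \frac{1159}{8} \approx -144.88$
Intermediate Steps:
$J = \frac{1}{8} \approx 0.125$
$v{\left(k \right)} = 2 k \left(6 + k\right)$
$c{\left(m,Q \right)} = 3 - 16 m$ ($c{\left(m,Q \right)} = 3 + m 2 \left(-4\right) \left(6 - 4\right) = 3 + m 2 \left(-4\right) 2 = 3 + m \left(-16\right) = 3 - 16 m$)
$J 19 c{\left(4,4 \right)} = \frac{1}{8} \cdot 19 \left(3 - 64\right) = \frac{19 \left(3 - 64\right)}{8} = \frac{19}{8} \left(-61\right) = - \frac{1159}{8}$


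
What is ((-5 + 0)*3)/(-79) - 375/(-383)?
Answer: 35370/30257 ≈ 1.1690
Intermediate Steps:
((-5 + 0)*3)/(-79) - 375/(-383) = -5*3*(-1/79) - 375*(-1/383) = -15*(-1/79) + 375/383 = 15/79 + 375/383 = 35370/30257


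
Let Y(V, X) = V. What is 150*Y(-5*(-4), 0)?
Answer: 3000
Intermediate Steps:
150*Y(-5*(-4), 0) = 150*(-5*(-4)) = 150*20 = 3000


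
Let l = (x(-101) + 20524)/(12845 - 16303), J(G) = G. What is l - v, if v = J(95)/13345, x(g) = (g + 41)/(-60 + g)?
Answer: -4415042839/742966861 ≈ -5.9425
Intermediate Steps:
x(g) = (41 + g)/(-60 + g)
v = 19/2669 (v = 95/13345 = 95*(1/13345) = 19/2669 ≈ 0.0071188)
l = -1652212/278369 (l = ((41 - 101)/(-60 - 101) + 20524)/(12845 - 16303) = (-60/(-161) + 20524)/(-3458) = (-1/161*(-60) + 20524)*(-1/3458) = (60/161 + 20524)*(-1/3458) = (3304424/161)*(-1/3458) = -1652212/278369 ≈ -5.9353)
l - v = -1652212/278369 - 1*19/2669 = -1652212/278369 - 19/2669 = -4415042839/742966861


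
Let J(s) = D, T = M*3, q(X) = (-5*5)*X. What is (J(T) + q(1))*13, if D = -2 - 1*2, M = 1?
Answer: -377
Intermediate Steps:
D = -4 (D = -2 - 2 = -4)
q(X) = -25*X
T = 3 (T = 1*3 = 3)
J(s) = -4
(J(T) + q(1))*13 = (-4 - 25*1)*13 = (-4 - 25)*13 = -29*13 = -377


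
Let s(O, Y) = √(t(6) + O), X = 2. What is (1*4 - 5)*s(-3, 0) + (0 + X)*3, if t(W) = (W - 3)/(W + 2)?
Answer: 6 - I*√42/4 ≈ 6.0 - 1.6202*I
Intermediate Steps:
t(W) = (-3 + W)/(2 + W)
s(O, Y) = √(3/8 + O) (s(O, Y) = √((-3 + 6)/(2 + 6) + O) = √(3/8 + O))
(1*4 - 5)*s(-3, 0) + (0 + X)*3 = (1*4 - 5)*(√(6 + 16*(-3))/4) + (0 + 2)*3 = (4 - 5)*(√(6 - 48)/4) + 2*3 = -√(-42)/4 + 6 = -I*√42/4 + 6 = 6 - I*√42/4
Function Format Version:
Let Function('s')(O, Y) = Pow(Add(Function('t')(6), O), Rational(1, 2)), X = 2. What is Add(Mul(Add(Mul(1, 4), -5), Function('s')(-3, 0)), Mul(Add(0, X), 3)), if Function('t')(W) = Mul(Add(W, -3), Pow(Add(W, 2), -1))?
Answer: Add(6, Mul(Rational(-1, 4), I, Pow(42, Rational(1, 2)))) ≈ Add(6.0000, Mul(-1.6202, I))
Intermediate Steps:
Function('t')(W) = Mul(Pow(Add(2, W), -1), Add(-3, W)) (Function('t')(W) = Mul(Add(-3, W), Pow(Add(2, W), -1)) = Mul(Pow(Add(2, W), -1), Add(-3, W)))
Function('s')(O, Y) = Pow(Add(Rational(3, 8), O), Rational(1, 2)) (Function('s')(O, Y) = Pow(Add(Mul(Pow(Add(2, 6), -1), Add(-3, 6)), O), Rational(1, 2)) = Pow(Add(Mul(Pow(8, -1), 3), O), Rational(1, 2)) = Pow(Add(Mul(Rational(1, 8), 3), O), Rational(1, 2)) = Pow(Add(Rational(3, 8), O), Rational(1, 2)))
Add(Mul(Add(Mul(1, 4), -5), Function('s')(-3, 0)), Mul(Add(0, X), 3)) = Add(Mul(Add(Mul(1, 4), -5), Mul(Rational(1, 4), Pow(Add(6, Mul(16, -3)), Rational(1, 2)))), Mul(Add(0, 2), 3)) = Add(Mul(Add(4, -5), Mul(Rational(1, 4), Pow(Add(6, -48), Rational(1, 2)))), Mul(2, 3)) = Add(Mul(-1, Mul(Rational(1, 4), Pow(-42, Rational(1, 2)))), 6) = Add(Mul(-1, Mul(Rational(1, 4), Mul(I, Pow(42, Rational(1, 2))))), 6) = Add(Mul(-1, Mul(Rational(1, 4), I, Pow(42, Rational(1, 2)))), 6) = Add(Mul(Rational(-1, 4), I, Pow(42, Rational(1, 2))), 6) = Add(6, Mul(Rational(-1, 4), I, Pow(42, Rational(1, 2))))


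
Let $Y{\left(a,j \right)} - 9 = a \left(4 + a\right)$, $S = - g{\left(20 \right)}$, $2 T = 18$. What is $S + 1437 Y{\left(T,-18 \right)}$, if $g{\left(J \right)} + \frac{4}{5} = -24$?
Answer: $\frac{905434}{5} \approx 1.8109 \cdot 10^{5}$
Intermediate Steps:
$T = 9$ ($T = \frac{1}{2} \cdot 18 = 9$)
$g{\left(J \right)} = - \frac{124}{5}$ ($g{\left(J \right)} = - \frac{4}{5} - 24 = - \frac{124}{5}$)
$S = \frac{124}{5}$ ($S = \left(-1\right) \left(- \frac{124}{5}\right) = \frac{124}{5} \approx 24.8$)
$Y{\left(a,j \right)} = 9 + a \left(4 + a\right)$
$S + 1437 Y{\left(T,-18 \right)} = \frac{124}{5} + 1437 \left(9 + 9^{2} + 4 \cdot 9\right) = \frac{124}{5} + 1437 \left(9 + 81 + 36\right) = \frac{124}{5} + 1437 \cdot 126 = \frac{124}{5} + 181062 = \frac{905434}{5}$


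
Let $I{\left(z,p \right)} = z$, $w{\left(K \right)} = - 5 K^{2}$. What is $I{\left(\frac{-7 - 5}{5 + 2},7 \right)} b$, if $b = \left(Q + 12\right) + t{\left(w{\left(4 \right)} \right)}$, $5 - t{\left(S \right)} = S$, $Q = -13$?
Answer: $-144$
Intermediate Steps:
$t{\left(S \right)} = 5 - S$
$b = 84$ ($b = \left(-13 + 12\right) - \left(-5 - 5 \cdot 4^{2}\right) = -1 - \left(-5 - 80\right) = -1 + \left(5 - -80\right) = -1 + \left(5 + 80\right) = -1 + 85 = 84$)
$I{\left(\frac{-7 - 5}{5 + 2},7 \right)} b = \frac{-7 - 5}{5 + 2} \cdot 84 = - \frac{12}{7} \cdot 84 = \left(-12\right) \frac{1}{7} \cdot 84 = \left(- \frac{12}{7}\right) 84 = -144$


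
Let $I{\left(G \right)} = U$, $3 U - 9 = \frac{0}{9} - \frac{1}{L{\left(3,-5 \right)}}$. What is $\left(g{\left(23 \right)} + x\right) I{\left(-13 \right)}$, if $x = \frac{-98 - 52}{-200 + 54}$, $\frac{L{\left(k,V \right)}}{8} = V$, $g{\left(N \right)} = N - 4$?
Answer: $\frac{263891}{4380} \approx 60.249$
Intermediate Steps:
$g{\left(N \right)} = -4 + N$ ($g{\left(N \right)} = N - 4 = -4 + N$)
$L{\left(k,V \right)} = 8 V$
$x = \frac{75}{73}$ ($x = - \frac{150}{-146} = \left(-150\right) \left(- \frac{1}{146}\right) = \frac{75}{73} \approx 1.0274$)
$U = \frac{361}{120}$ ($U = 3 + \frac{\frac{0}{9} - \frac{1}{8 \left(-5\right)}}{3} = 3 + \frac{0 \cdot \frac{1}{9} - \frac{1}{-40}}{3} = 3 + \frac{0 - - \frac{1}{40}}{3} = 3 + \frac{0 + \frac{1}{40}}{3} = 3 + \frac{1}{3} \cdot \frac{1}{40} = 3 + \frac{1}{120} = \frac{361}{120} \approx 3.0083$)
$I{\left(G \right)} = \frac{361}{120}$
$\left(g{\left(23 \right)} + x\right) I{\left(-13 \right)} = \left(\left(-4 + 23\right) + \frac{75}{73}\right) \frac{361}{120} = \left(19 + \frac{75}{73}\right) \frac{361}{120} = \frac{1462}{73} \cdot \frac{361}{120} = \frac{263891}{4380}$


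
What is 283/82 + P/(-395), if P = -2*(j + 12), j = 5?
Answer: 114573/32390 ≈ 3.5373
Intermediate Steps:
P = -34 (P = -2*(5 + 12) = -2*17 = -34)
283/82 + P/(-395) = 283/82 - 34/(-395) = 283*(1/82) - 34*(-1/395) = 283/82 + 34/395 = 114573/32390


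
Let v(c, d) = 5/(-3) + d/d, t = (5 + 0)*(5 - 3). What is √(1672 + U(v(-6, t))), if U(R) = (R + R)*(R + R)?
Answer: 2*√3766/3 ≈ 40.912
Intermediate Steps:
t = 10 (t = 5*2 = 10)
v(c, d) = -⅔ (v(c, d) = 5*(-⅓) + 1 = -5/3 + 1 = -⅔)
U(R) = 4*R² (U(R) = (2*R)*(2*R) = 4*R²)
√(1672 + U(v(-6, t))) = √(1672 + 4*(-⅔)²) = √(1672 + 4*(4/9)) = √(1672 + 16/9) = √(15064/9) = 2*√3766/3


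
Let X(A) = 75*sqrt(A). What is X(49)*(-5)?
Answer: -2625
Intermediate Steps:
X(49)*(-5) = (75*sqrt(49))*(-5) = (75*7)*(-5) = 525*(-5) = -2625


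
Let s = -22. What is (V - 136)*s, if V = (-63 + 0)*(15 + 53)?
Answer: 97240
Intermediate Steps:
V = -4284 (V = -63*68 = -4284)
(V - 136)*s = (-4284 - 136)*(-22) = -4420*(-22) = 97240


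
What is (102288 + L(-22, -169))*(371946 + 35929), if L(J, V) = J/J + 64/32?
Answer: 41721941625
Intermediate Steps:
L(J, V) = 3 (L(J, V) = 1 + 64*(1/32) = 1 + 2 = 3)
(102288 + L(-22, -169))*(371946 + 35929) = (102288 + 3)*(371946 + 35929) = 102291*407875 = 41721941625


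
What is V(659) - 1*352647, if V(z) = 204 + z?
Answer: -351784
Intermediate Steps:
V(659) - 1*352647 = (204 + 659) - 1*352647 = 863 - 352647 = -351784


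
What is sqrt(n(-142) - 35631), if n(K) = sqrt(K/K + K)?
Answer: sqrt(-35631 + I*sqrt(141)) ≈ 0.0314 + 188.76*I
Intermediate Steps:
n(K) = sqrt(1 + K)
sqrt(n(-142) - 35631) = sqrt(sqrt(1 - 142) - 35631) = sqrt(sqrt(-141) - 35631) = sqrt(I*sqrt(141) - 35631) = sqrt(-35631 + I*sqrt(141))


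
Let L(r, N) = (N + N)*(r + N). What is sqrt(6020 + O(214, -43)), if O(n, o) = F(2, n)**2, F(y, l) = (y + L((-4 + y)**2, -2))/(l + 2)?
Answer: sqrt(7801921)/36 ≈ 77.589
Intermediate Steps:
L(r, N) = 2*N*(N + r) (L(r, N) = (2*N)*(N + r) = 2*N*(N + r))
F(y, l) = (8 + y - 4*(-4 + y)**2)/(2 + l) (F(y, l) = (y + 2*(-2)*(-2 + (-4 + y)**2))/(l + 2) = (y + (8 - 4*(-4 + y)**2))/(2 + l) = (8 + y - 4*(-4 + y)**2)/(2 + l))
O(n, o) = 36/(2 + n)**2 (O(n, o) = ((8 + 2 - 4*(-4 + 2)**2)/(2 + n))**2 = ((8 + 2 - 4*(-2)**2)/(2 + n))**2 = ((8 + 2 - 4*4)/(2 + n))**2 = ((8 + 2 - 16)/(2 + n))**2 = (-6/(2 + n))**2 = 36/(2 + n)**2)
sqrt(6020 + O(214, -43)) = sqrt(6020 + 36/(2 + 214)**2) = sqrt(6020 + 36/216**2) = sqrt(6020 + 36*(1/46656)) = sqrt(6020 + 1/1296) = sqrt(7801921/1296) = sqrt(7801921)/36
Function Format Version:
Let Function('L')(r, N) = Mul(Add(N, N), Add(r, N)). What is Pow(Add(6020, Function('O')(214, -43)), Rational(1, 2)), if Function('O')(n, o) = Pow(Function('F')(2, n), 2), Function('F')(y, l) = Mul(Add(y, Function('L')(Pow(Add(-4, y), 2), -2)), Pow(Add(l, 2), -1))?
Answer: Mul(Rational(1, 36), Pow(7801921, Rational(1, 2))) ≈ 77.589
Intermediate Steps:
Function('L')(r, N) = Mul(2, N, Add(N, r)) (Function('L')(r, N) = Mul(Mul(2, N), Add(N, r)) = Mul(2, N, Add(N, r)))
Function('F')(y, l) = Mul(Pow(Add(2, l), -1), Add(8, y, Mul(-4, Pow(Add(-4, y), 2)))) (Function('F')(y, l) = Mul(Add(y, Mul(2, -2, Add(-2, Pow(Add(-4, y), 2)))), Pow(Add(l, 2), -1)) = Mul(Add(y, Add(8, Mul(-4, Pow(Add(-4, y), 2)))), Pow(Add(2, l), -1)) = Mul(Add(8, y, Mul(-4, Pow(Add(-4, y), 2))), Pow(Add(2, l), -1)) = Mul(Pow(Add(2, l), -1), Add(8, y, Mul(-4, Pow(Add(-4, y), 2)))))
Function('O')(n, o) = Mul(36, Pow(Add(2, n), -2)) (Function('O')(n, o) = Pow(Mul(Pow(Add(2, n), -1), Add(8, 2, Mul(-4, Pow(Add(-4, 2), 2)))), 2) = Pow(Mul(Pow(Add(2, n), -1), Add(8, 2, Mul(-4, Pow(-2, 2)))), 2) = Pow(Mul(Pow(Add(2, n), -1), Add(8, 2, Mul(-4, 4))), 2) = Pow(Mul(Pow(Add(2, n), -1), Add(8, 2, -16)), 2) = Pow(Mul(Pow(Add(2, n), -1), -6), 2) = Pow(Mul(-6, Pow(Add(2, n), -1)), 2) = Mul(36, Pow(Add(2, n), -2)))
Pow(Add(6020, Function('O')(214, -43)), Rational(1, 2)) = Pow(Add(6020, Mul(36, Pow(Add(2, 214), -2))), Rational(1, 2)) = Pow(Add(6020, Mul(36, Pow(216, -2))), Rational(1, 2)) = Pow(Add(6020, Mul(36, Rational(1, 46656))), Rational(1, 2)) = Pow(Add(6020, Rational(1, 1296)), Rational(1, 2)) = Pow(Rational(7801921, 1296), Rational(1, 2)) = Mul(Rational(1, 36), Pow(7801921, Rational(1, 2)))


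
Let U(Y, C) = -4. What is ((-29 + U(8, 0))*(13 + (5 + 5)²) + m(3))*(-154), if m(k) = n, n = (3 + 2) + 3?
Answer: 573034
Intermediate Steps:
n = 8 (n = 5 + 3 = 8)
m(k) = 8
((-29 + U(8, 0))*(13 + (5 + 5)²) + m(3))*(-154) = ((-29 - 4)*(13 + (5 + 5)²) + 8)*(-154) = (-33*(13 + 10²) + 8)*(-154) = (-33*(13 + 100) + 8)*(-154) = (-33*113 + 8)*(-154) = (-3729 + 8)*(-154) = -3721*(-154) = 573034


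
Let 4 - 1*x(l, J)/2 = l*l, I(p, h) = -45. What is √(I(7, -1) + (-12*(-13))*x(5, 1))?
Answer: 3*I*√733 ≈ 81.222*I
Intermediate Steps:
x(l, J) = 8 - 2*l² (x(l, J) = 8 - 2*l*l = 8 - 2*l²)
√(I(7, -1) + (-12*(-13))*x(5, 1)) = √(-45 + (-12*(-13))*(8 - 2*5²)) = √(-45 + 156*(8 - 2*25)) = √(-45 + 156*(8 - 50)) = √(-45 + 156*(-42)) = √(-45 - 6552) = √(-6597) = 3*I*√733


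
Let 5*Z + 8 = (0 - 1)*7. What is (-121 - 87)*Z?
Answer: 624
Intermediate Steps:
Z = -3 (Z = -8/5 + ((0 - 1)*7)/5 = -8/5 + (-1*7)/5 = -8/5 + (1/5)*(-7) = -8/5 - 7/5 = -3)
(-121 - 87)*Z = (-121 - 87)*(-3) = -208*(-3) = 624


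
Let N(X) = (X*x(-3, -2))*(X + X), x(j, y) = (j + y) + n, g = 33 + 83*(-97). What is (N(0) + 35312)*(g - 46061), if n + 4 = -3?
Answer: -1909637648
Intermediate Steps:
n = -7 (n = -4 - 3 = -7)
g = -8018 (g = 33 - 8051 = -8018)
x(j, y) = -7 + j + y (x(j, y) = (j + y) - 7 = -7 + j + y)
N(X) = -24*X² (N(X) = (X*(-7 - 3 - 2))*(X + X) = (X*(-12))*(2*X) = (-12*X)*(2*X) = -24*X²)
(N(0) + 35312)*(g - 46061) = (-24*0² + 35312)*(-8018 - 46061) = (-24*0 + 35312)*(-54079) = (0 + 35312)*(-54079) = 35312*(-54079) = -1909637648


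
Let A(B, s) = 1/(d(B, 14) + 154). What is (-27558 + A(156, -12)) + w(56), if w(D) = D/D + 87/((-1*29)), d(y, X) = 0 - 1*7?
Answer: -4051319/147 ≈ -27560.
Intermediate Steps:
d(y, X) = -7 (d(y, X) = 0 - 7 = -7)
A(B, s) = 1/147 (A(B, s) = 1/(-7 + 154) = 1/147)
w(D) = -2 (w(D) = 1 + 87/(-29) = 1 + 87*(-1/29) = 1 - 3 = -2)
(-27558 + A(156, -12)) + w(56) = (-27558 + 1/147) - 2 = -4051025/147 - 2 = -4051319/147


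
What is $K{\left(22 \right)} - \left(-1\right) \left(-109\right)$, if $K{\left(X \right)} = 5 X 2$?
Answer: $111$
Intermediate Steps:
$K{\left(X \right)} = 10 X$
$K{\left(22 \right)} - \left(-1\right) \left(-109\right) = 10 \cdot 22 - \left(-1\right) \left(-109\right) = 220 - 109 = 111$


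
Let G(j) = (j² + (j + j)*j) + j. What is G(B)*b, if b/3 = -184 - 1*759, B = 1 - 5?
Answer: -124476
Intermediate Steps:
B = -4
G(j) = j + 3*j² (G(j) = (j² + (2*j)*j) + j = (j² + 2*j²) + j = 3*j² + j = j + 3*j²)
b = -2829 (b = 3*(-184 - 1*759) = 3*(-184 - 759) = 3*(-943) = -2829)
G(B)*b = -4*(1 + 3*(-4))*(-2829) = -4*(1 - 12)*(-2829) = -4*(-11)*(-2829) = 44*(-2829) = -124476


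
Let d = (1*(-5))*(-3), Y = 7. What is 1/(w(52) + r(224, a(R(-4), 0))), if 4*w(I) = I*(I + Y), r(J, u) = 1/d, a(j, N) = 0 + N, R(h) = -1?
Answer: 15/11506 ≈ 0.0013037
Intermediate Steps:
d = 15 (d = -5*(-3) = 15)
a(j, N) = N
r(J, u) = 1/15
w(I) = I*(7 + I)/4 (w(I) = (I*(I + 7))/4 = (I*(7 + I))/4 = I*(7 + I)/4)
1/(w(52) + r(224, a(R(-4), 0))) = 1/((¼)*52*(7 + 52) + 1/15) = 1/((¼)*52*59 + 1/15) = 1/(767 + 1/15) = 1/(11506/15) = 15/11506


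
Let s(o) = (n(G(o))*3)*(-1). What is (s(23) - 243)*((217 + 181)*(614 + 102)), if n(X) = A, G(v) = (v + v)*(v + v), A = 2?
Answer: -70957032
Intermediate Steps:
G(v) = 4*v² (G(v) = (2*v)*(2*v) = 4*v²)
n(X) = 2
s(o) = -6 (s(o) = (2*3)*(-1) = 6*(-1) = -6)
(s(23) - 243)*((217 + 181)*(614 + 102)) = (-6 - 243)*((217 + 181)*(614 + 102)) = -99102*716 = -249*284968 = -70957032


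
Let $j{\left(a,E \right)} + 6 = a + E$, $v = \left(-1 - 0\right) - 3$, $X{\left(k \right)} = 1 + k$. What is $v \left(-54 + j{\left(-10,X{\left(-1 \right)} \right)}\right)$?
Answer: $280$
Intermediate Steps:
$v = -4$ ($v = \left(-1 + 0\right) - 3 = -1 - 3 = -4$)
$j{\left(a,E \right)} = -6 + E + a$ ($j{\left(a,E \right)} = -6 + \left(a + E\right) = -6 + \left(E + a\right) = -6 + E + a$)
$v \left(-54 + j{\left(-10,X{\left(-1 \right)} \right)}\right) = - 4 \left(-54 - 16\right) = \left(-4\right) \left(-70\right) = 280$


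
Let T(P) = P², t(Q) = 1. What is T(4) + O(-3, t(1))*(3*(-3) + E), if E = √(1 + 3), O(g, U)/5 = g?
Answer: 121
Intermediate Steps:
O(g, U) = 5*g
E = 2 (E = √4 = 2)
T(4) + O(-3, t(1))*(3*(-3) + E) = 4² + (5*(-3))*(3*(-3) + 2) = 16 - 15*(-9 + 2) = 16 - 15*(-7) = 16 + 105 = 121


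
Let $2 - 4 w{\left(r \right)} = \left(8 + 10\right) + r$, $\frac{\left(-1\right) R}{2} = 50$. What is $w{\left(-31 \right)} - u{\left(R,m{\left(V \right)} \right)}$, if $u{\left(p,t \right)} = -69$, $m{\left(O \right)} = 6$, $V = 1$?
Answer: $\frac{291}{4} \approx 72.75$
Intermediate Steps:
$R = -100$ ($R = \left(-2\right) 50 = -100$)
$w{\left(r \right)} = -4 - \frac{r}{4}$ ($w{\left(r \right)} = \frac{1}{2} - \frac{\left(8 + 10\right) + r}{4} = \frac{1}{2} - \frac{18 + r}{4} = \frac{1}{2} - \left(\frac{9}{2} + \frac{r}{4}\right) = -4 - \frac{r}{4}$)
$w{\left(-31 \right)} - u{\left(R,m{\left(V \right)} \right)} = \left(-4 - - \frac{31}{4}\right) - -69 = \left(-4 + \frac{31}{4}\right) + 69 = \frac{15}{4} + 69 = \frac{291}{4}$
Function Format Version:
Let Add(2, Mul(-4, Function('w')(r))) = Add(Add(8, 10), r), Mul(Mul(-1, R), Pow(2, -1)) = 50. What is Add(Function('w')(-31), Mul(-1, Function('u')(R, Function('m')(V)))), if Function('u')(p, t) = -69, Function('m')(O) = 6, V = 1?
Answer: Rational(291, 4) ≈ 72.750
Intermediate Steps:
R = -100 (R = Mul(-2, 50) = -100)
Function('w')(r) = Add(-4, Mul(Rational(-1, 4), r)) (Function('w')(r) = Add(Rational(1, 2), Mul(Rational(-1, 4), Add(Add(8, 10), r))) = Add(Rational(1, 2), Mul(Rational(-1, 4), Add(18, r))) = Add(Rational(1, 2), Add(Rational(-9, 2), Mul(Rational(-1, 4), r))) = Add(-4, Mul(Rational(-1, 4), r)))
Add(Function('w')(-31), Mul(-1, Function('u')(R, Function('m')(V)))) = Add(Add(-4, Mul(Rational(-1, 4), -31)), Mul(-1, -69)) = Add(Add(-4, Rational(31, 4)), 69) = Add(Rational(15, 4), 69) = Rational(291, 4)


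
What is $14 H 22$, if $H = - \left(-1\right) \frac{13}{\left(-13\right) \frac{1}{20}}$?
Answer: $-6160$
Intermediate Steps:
$H = -20$ ($H = - \left(-1\right) \frac{13}{\left(-13\right) \frac{1}{20}} = - \left(-1\right) \frac{13}{- \frac{13}{20}} = - \left(-1\right) 13 \left(- \frac{20}{13}\right) = - \left(-1\right) \left(-20\right) = \left(-1\right) 20 = -20$)
$14 H 22 = 14 \left(-20\right) 22 = \left(-280\right) 22 = -6160$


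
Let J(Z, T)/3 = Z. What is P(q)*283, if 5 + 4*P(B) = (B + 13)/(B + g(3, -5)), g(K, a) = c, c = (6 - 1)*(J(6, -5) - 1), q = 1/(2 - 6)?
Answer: -38771/113 ≈ -343.11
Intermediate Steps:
J(Z, T) = 3*Z
q = -¼ (q = 1/(-4) = -¼ ≈ -0.25000)
c = 85 (c = (6 - 1)*(3*6 - 1) = 5*(18 - 1) = 5*17 = 85)
g(K, a) = 85
P(B) = -5/4 + (13 + B)/(4*(85 + B)) (P(B) = -5/4 + ((B + 13)/(B + 85))/4 = -5/4 + ((13 + B)/(85 + B))/4 = -5/4 + (13 + B)/(4*(85 + B)))
P(q)*283 = ((-103 - 1*(-¼))/(85 - ¼))*283 = ((-103 + ¼)/(339/4))*283 = ((4/339)*(-411/4))*283 = -137/113*283 = -38771/113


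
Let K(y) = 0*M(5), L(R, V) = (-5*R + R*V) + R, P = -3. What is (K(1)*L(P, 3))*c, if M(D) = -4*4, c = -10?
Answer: 0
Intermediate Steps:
L(R, V) = -4*R + R*V
M(D) = -16
K(y) = 0 (K(y) = 0*(-16) = 0)
(K(1)*L(P, 3))*c = (0*(-3*(-4 + 3)))*(-10) = (0*(-3*(-1)))*(-10) = (0*3)*(-10) = 0*(-10) = 0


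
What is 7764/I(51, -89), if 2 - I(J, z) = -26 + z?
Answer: 2588/39 ≈ 66.359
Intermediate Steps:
I(J, z) = 28 - z (I(J, z) = 2 - (-26 + z) = 2 + (26 - z) = 28 - z)
7764/I(51, -89) = 7764/(28 - 1*(-89)) = 7764/(28 + 89) = 7764/117 = 7764*(1/117) = 2588/39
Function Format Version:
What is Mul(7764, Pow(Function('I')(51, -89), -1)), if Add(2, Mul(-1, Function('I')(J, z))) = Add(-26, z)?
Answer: Rational(2588, 39) ≈ 66.359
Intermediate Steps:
Function('I')(J, z) = Add(28, Mul(-1, z)) (Function('I')(J, z) = Add(2, Mul(-1, Add(-26, z))) = Add(2, Add(26, Mul(-1, z))) = Add(28, Mul(-1, z)))
Mul(7764, Pow(Function('I')(51, -89), -1)) = Mul(7764, Pow(Add(28, Mul(-1, -89)), -1)) = Mul(7764, Pow(Add(28, 89), -1)) = Mul(7764, Pow(117, -1)) = Mul(7764, Rational(1, 117)) = Rational(2588, 39)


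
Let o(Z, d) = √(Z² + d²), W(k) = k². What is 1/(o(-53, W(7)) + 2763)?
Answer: 2763/7628959 - √5210/7628959 ≈ 0.00035271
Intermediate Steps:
1/(o(-53, W(7)) + 2763) = 1/(√((-53)² + (7²)²) + 2763) = 1/(√(2809 + 49²) + 2763) = 1/(√(2809 + 2401) + 2763) = 1/(√5210 + 2763) = 1/(2763 + √5210)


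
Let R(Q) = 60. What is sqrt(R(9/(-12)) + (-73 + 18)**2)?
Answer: sqrt(3085) ≈ 55.543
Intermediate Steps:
sqrt(R(9/(-12)) + (-73 + 18)**2) = sqrt(60 + (-73 + 18)**2) = sqrt(60 + (-55)**2) = sqrt(60 + 3025) = sqrt(3085)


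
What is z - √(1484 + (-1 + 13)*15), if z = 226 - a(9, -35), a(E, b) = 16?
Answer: 210 - 8*√26 ≈ 169.21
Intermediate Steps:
z = 210 (z = 226 - 1*16 = 226 - 16 = 210)
z - √(1484 + (-1 + 13)*15) = 210 - √(1484 + (-1 + 13)*15) = 210 - √(1484 + 12*15) = 210 - √(1484 + 180) = 210 - √1664 = 210 - 8*√26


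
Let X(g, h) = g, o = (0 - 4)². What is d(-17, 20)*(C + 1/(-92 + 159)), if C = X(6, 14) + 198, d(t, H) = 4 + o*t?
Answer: -54676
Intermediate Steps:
o = 16 (o = (-4)² = 16)
d(t, H) = 4 + 16*t
C = 204 (C = 6 + 198 = 204)
d(-17, 20)*(C + 1/(-92 + 159)) = (4 + 16*(-17))*(204 + 1/(-92 + 159)) = (4 - 272)*(204 + 1/67) = -268*(204 + 1/67) = -268*13669/67 = -54676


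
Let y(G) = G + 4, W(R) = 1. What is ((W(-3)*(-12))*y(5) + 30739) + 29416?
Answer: 60047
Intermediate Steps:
y(G) = 4 + G
((W(-3)*(-12))*y(5) + 30739) + 29416 = ((1*(-12))*(4 + 5) + 30739) + 29416 = (-12*9 + 30739) + 29416 = (-108 + 30739) + 29416 = 30631 + 29416 = 60047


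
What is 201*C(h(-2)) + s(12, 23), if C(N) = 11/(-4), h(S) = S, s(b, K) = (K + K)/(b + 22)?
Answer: -37495/68 ≈ -551.40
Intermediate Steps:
s(b, K) = 2*K/(22 + b) (s(b, K) = (2*K)/(22 + b) = 2*K/(22 + b))
C(N) = -11/4 (C(N) = 11*(-¼) = -11/4)
201*C(h(-2)) + s(12, 23) = 201*(-11/4) + 2*23/(22 + 12) = -2211/4 + 2*23/34 = -2211/4 + 2*23*(1/34) = -2211/4 + 23/17 = -37495/68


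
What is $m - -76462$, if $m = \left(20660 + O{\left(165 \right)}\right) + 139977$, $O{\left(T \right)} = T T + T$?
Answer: $264489$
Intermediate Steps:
$O{\left(T \right)} = T + T^{2}$ ($O{\left(T \right)} = T^{2} + T = T + T^{2}$)
$m = 188027$ ($m = \left(20660 + 165 \left(1 + 165\right)\right) + 139977 = \left(20660 + 165 \cdot 166\right) + 139977 = \left(20660 + 27390\right) + 139977 = 48050 + 139977 = 188027$)
$m - -76462 = 188027 - -76462 = 188027 + 76462 = 264489$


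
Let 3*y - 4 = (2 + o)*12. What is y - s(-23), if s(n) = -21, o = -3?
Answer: 55/3 ≈ 18.333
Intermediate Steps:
y = -8/3 (y = 4/3 + ((2 - 3)*12)/3 = 4/3 + (-1*12)/3 = 4/3 + (⅓)*(-12) = 4/3 - 4 = -8/3 ≈ -2.6667)
y - s(-23) = -8/3 - 1*(-21) = -8/3 + 21 = 55/3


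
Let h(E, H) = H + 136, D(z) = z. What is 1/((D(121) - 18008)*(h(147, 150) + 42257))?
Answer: -1/760966641 ≈ -1.3141e-9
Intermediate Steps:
h(E, H) = 136 + H
1/((D(121) - 18008)*(h(147, 150) + 42257)) = 1/((121 - 18008)*((136 + 150) + 42257)) = 1/(-17887*(286 + 42257)) = 1/(-17887*42543) = 1/(-760966641) = -1/760966641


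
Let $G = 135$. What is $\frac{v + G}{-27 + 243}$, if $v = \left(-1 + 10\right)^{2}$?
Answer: $1$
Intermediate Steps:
$v = 81$ ($v = 9^{2} = 81$)
$\frac{v + G}{-27 + 243} = \frac{81 + 135}{-27 + 243} = \frac{216}{216} = 216 \cdot \frac{1}{216} = 1$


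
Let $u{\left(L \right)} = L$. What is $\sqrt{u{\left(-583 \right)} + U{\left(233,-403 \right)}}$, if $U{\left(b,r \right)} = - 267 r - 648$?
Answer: $\sqrt{106370} \approx 326.14$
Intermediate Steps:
$U{\left(b,r \right)} = -648 - 267 r$
$\sqrt{u{\left(-583 \right)} + U{\left(233,-403 \right)}} = \sqrt{-583 - -106953} = \sqrt{-583 + \left(-648 + 107601\right)} = \sqrt{-583 + 106953} = \sqrt{106370}$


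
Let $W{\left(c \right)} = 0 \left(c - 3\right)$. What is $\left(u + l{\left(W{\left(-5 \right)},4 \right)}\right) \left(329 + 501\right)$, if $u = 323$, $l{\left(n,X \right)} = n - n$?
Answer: $268090$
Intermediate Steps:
$W{\left(c \right)} = 0$ ($W{\left(c \right)} = 0 \left(-3 + c\right) = 0$)
$l{\left(n,X \right)} = 0$
$\left(u + l{\left(W{\left(-5 \right)},4 \right)}\right) \left(329 + 501\right) = \left(323 + 0\right) \left(329 + 501\right) = 323 \cdot 830 = 268090$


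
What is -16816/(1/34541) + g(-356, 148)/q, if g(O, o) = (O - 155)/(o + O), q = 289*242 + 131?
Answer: -8465387835936001/14574352 ≈ -5.8084e+8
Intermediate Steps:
q = 70069 (q = 69938 + 131 = 70069)
g(O, o) = (-155 + O)/(O + o)
-16816/(1/34541) + g(-356, 148)/q = -16816/(1/34541) + ((-155 - 356)/(-356 + 148))/70069 = -16816/1/34541 + (-511/(-208))*(1/70069) = -16816*34541 - 1/208*(-511)*(1/70069) = -580841456 + (511/208)*(1/70069) = -580841456 + 511/14574352 = -8465387835936001/14574352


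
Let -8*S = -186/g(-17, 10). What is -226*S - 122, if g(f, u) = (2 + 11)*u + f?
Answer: -337/2 ≈ -168.50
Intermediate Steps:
g(f, u) = f + 13*u (g(f, u) = 13*u + f = f + 13*u)
S = 93/452 (S = -(-93)/(4*(-17 + 13*10)) = -(-93)/(4*(-17 + 130)) = -(-93)/(4*113) = -⅛*(-186/113) = 93/452 ≈ 0.20575)
-226*S - 122 = -226*93/452 - 122 = -93/2 - 122 = -337/2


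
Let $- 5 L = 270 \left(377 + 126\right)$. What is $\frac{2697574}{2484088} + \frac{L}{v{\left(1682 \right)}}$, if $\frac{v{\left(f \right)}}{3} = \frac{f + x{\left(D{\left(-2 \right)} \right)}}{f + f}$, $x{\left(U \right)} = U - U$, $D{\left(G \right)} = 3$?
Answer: $- \frac{22489583965}{1242044} \approx -18107.0$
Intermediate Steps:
$L = -27162$ ($L = - \frac{270 \left(377 + 126\right)}{5} = - \frac{270 \cdot 503}{5} = \left(- \frac{1}{5}\right) 135810 = -27162$)
$x{\left(U \right)} = 0$
$v{\left(f \right)} = \frac{3}{2}$ ($v{\left(f \right)} = 3 \frac{f + 0}{f + f} = 3 \frac{f}{2 f} = 3 f \frac{1}{2 f} = 3 \cdot \frac{1}{2} = \frac{3}{2}$)
$\frac{2697574}{2484088} + \frac{L}{v{\left(1682 \right)}} = \frac{2697574}{2484088} - \frac{27162}{\frac{3}{2}} = 2697574 \cdot \frac{1}{2484088} - 18108 = \frac{1348787}{1242044} - 18108 = - \frac{22489583965}{1242044}$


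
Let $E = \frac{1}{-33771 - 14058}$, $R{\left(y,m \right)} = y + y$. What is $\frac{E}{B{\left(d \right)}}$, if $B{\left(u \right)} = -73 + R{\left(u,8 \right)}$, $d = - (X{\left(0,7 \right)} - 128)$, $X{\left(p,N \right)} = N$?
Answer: $- \frac{1}{8083101} \approx -1.2371 \cdot 10^{-7}$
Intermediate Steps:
$R{\left(y,m \right)} = 2 y$
$E = - \frac{1}{47829}$ ($E = \frac{1}{-47829} = - \frac{1}{47829} \approx -2.0908 \cdot 10^{-5}$)
$d = 121$ ($d = - (7 - 128) = \left(-1\right) \left(-121\right) = 121$)
$B{\left(u \right)} = -73 + 2 u$
$\frac{E}{B{\left(d \right)}} = - \frac{1}{47829 \left(-73 + 2 \cdot 121\right)} = - \frac{1}{47829 \left(-73 + 242\right)} = - \frac{1}{47829 \cdot 169} = \left(- \frac{1}{47829}\right) \frac{1}{169} = - \frac{1}{8083101}$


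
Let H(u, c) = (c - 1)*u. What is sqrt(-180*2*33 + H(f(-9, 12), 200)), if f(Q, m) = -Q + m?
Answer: I*sqrt(7701) ≈ 87.755*I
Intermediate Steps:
f(Q, m) = m - Q
H(u, c) = u*(-1 + c) (H(u, c) = (-1 + c)*u = u*(-1 + c))
sqrt(-180*2*33 + H(f(-9, 12), 200)) = sqrt(-180*2*33 + (12 - 1*(-9))*(-1 + 200)) = sqrt(-36*10*33 + (12 + 9)*199) = sqrt(-360*33 + 21*199) = sqrt(-11880 + 4179) = sqrt(-7701) = I*sqrt(7701)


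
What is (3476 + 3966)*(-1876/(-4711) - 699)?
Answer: -3498923278/673 ≈ -5.1990e+6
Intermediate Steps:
(3476 + 3966)*(-1876/(-4711) - 699) = 7442*(-1876*(-1/4711) - 699) = 7442*(268/673 - 699) = 7442*(-470159/673) = -3498923278/673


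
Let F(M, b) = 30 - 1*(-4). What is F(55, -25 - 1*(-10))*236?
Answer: 8024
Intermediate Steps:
F(M, b) = 34 (F(M, b) = 30 + 4 = 34)
F(55, -25 - 1*(-10))*236 = 34*236 = 8024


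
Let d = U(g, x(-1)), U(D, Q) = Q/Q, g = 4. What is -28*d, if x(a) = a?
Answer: -28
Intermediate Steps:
U(D, Q) = 1
d = 1
-28*d = -28*1 = -28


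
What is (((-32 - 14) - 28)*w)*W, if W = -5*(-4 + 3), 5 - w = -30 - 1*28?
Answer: -23310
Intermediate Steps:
w = 63 (w = 5 - (-30 - 1*28) = 5 - (-30 - 28) = 5 - 1*(-58) = 5 + 58 = 63)
W = 5 (W = -5*(-1) = 5)
(((-32 - 14) - 28)*w)*W = (((-32 - 14) - 28)*63)*5 = ((-46 - 28)*63)*5 = -74*63*5 = -4662*5 = -23310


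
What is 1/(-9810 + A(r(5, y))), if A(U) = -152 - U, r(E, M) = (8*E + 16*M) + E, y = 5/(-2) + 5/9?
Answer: -9/89783 ≈ -0.00010024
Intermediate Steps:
y = -35/18 (y = 5*(-½) + 5*(⅑) = -5/2 + 5/9 = -35/18 ≈ -1.9444)
r(E, M) = 9*E + 16*M
1/(-9810 + A(r(5, y))) = 1/(-9810 + (-152 - (9*5 + 16*(-35/18)))) = 1/(-9810 + (-152 - (45 - 280/9))) = 1/(-9810 + (-152 - 1*125/9)) = 1/(-9810 + (-152 - 125/9)) = 1/(-9810 - 1493/9) = 1/(-89783/9) = -9/89783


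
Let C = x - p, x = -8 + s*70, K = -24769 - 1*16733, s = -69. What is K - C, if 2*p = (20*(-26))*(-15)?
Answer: -32764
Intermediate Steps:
K = -41502 (K = -24769 - 16733 = -41502)
p = 3900 (p = ((20*(-26))*(-15))/2 = (-520*(-15))/2 = (1/2)*7800 = 3900)
x = -4838 (x = -8 - 69*70 = -8 - 4830 = -4838)
C = -8738 (C = -4838 - 1*3900 = -4838 - 3900 = -8738)
K - C = -41502 - 1*(-8738) = -41502 + 8738 = -32764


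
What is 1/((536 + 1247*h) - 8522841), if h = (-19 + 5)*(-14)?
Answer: -1/8277893 ≈ -1.2080e-7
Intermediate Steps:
h = 196 (h = -14*(-14) = 196)
1/((536 + 1247*h) - 8522841) = 1/((536 + 1247*196) - 8522841) = 1/((536 + 244412) - 8522841) = 1/(244948 - 8522841) = 1/(-8277893) = -1/8277893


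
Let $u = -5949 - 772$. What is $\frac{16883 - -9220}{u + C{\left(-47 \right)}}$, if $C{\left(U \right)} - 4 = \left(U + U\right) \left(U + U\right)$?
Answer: $\frac{26103}{2119} \approx 12.319$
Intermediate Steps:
$C{\left(U \right)} = 4 + 4 U^{2}$ ($C{\left(U \right)} = 4 + \left(U + U\right) \left(U + U\right) = 4 + 2 U 2 U = 4 + 4 U^{2}$)
$u = -6721$ ($u = -5949 - 772 = -6721$)
$\frac{16883 - -9220}{u + C{\left(-47 \right)}} = \frac{16883 - -9220}{-6721 + \left(4 + 4 \left(-47\right)^{2}\right)} = \frac{16883 + \left(\left(-3810 + 3808\right) + 9222\right)}{-6721 + \left(4 + 4 \cdot 2209\right)} = \frac{16883 + \left(-2 + 9222\right)}{-6721 + \left(4 + 8836\right)} = \frac{16883 + 9220}{-6721 + 8840} = \frac{26103}{2119}$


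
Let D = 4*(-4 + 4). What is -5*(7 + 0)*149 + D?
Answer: -5215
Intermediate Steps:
D = 0 (D = 4*0 = 0)
-5*(7 + 0)*149 + D = -5*(7 + 0)*149 + 0 = -5*7*149 + 0 = -35*149 + 0 = -5215 + 0 = -5215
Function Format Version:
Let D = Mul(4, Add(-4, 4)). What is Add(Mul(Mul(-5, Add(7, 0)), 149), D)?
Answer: -5215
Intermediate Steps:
D = 0 (D = Mul(4, 0) = 0)
Add(Mul(Mul(-5, Add(7, 0)), 149), D) = Add(Mul(Mul(-5, Add(7, 0)), 149), 0) = Add(Mul(Mul(-5, 7), 149), 0) = Add(Mul(-35, 149), 0) = Add(-5215, 0) = -5215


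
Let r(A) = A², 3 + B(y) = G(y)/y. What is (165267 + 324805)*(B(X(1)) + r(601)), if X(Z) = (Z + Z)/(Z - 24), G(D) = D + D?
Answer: 177014006400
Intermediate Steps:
G(D) = 2*D
X(Z) = 2*Z/(-24 + Z) (X(Z) = (2*Z)/(-24 + Z) = 2*Z/(-24 + Z))
B(y) = -1 (B(y) = -3 + (2*y)/y = -3 + 2 = -1)
(165267 + 324805)*(B(X(1)) + r(601)) = (165267 + 324805)*(-1 + 601²) = 490072*(-1 + 361201) = 490072*361200 = 177014006400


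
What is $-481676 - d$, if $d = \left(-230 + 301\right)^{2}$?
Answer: $-486717$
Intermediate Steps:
$d = 5041$ ($d = 71^{2} = 5041$)
$-481676 - d = -481676 - 5041 = -486717$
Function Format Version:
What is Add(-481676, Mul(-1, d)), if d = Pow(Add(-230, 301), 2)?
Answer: -486717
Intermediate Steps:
d = 5041 (d = Pow(71, 2) = 5041)
Add(-481676, Mul(-1, d)) = Add(-481676, Mul(-1, 5041)) = Add(-481676, -5041) = -486717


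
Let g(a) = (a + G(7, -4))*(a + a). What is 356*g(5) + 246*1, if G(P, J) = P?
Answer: 42966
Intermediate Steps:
g(a) = 2*a*(7 + a) (g(a) = (a + 7)*(a + a) = (7 + a)*(2*a) = 2*a*(7 + a))
356*g(5) + 246*1 = 356*(2*5*(7 + 5)) + 246*1 = 356*(2*5*12) + 246 = 356*120 + 246 = 42720 + 246 = 42966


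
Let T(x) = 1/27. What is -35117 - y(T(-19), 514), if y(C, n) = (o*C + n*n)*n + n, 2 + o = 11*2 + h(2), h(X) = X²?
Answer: -1222495487/9 ≈ -1.3583e+8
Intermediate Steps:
T(x) = 1/27
o = 24 (o = -2 + (11*2 + 2²) = -2 + (22 + 4) = -2 + 26 = 24)
y(C, n) = n + n*(n² + 24*C) (y(C, n) = (24*C + n*n)*n + n = (24*C + n²)*n + n = (n² + 24*C)*n + n = n*(n² + 24*C) + n = n + n*(n² + 24*C))
-35117 - y(T(-19), 514) = -35117 - 514*(1 + 514² + 24*(1/27)) = -35117 - 514*(1 + 264196 + 8/9) = -35117 - 514*2377781/9 = -35117 - 1*1222179434/9 = -35117 - 1222179434/9 = -1222495487/9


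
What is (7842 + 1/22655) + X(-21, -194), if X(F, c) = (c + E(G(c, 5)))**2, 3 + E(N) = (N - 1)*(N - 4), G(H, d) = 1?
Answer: 1056878406/22655 ≈ 46651.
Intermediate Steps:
E(N) = -3 + (-1 + N)*(-4 + N) (E(N) = -3 + (N - 1)*(N - 4) = -3 + (-1 + N)*(-4 + N))
X(F, c) = (-3 + c)**2 (X(F, c) = (c + (1 + 1**2 - 5*1))**2 = (c + (1 + 1 - 5))**2 = (c - 3)**2 = (-3 + c)**2)
(7842 + 1/22655) + X(-21, -194) = (7842 + 1/22655) + (-3 - 194)**2 = (7842 + 1/22655) + (-197)**2 = 177660511/22655 + 38809 = 1056878406/22655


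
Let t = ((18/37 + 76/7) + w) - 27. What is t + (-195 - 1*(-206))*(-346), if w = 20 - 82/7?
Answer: -987663/259 ≈ -3813.4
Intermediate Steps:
w = 58/7 (w = 20 - 82/7 = 58/7 ≈ 8.2857)
t = -1909/259 (t = ((18/37 + 76/7) + 58/7) - 27 = (2938/259 + 58/7) - 27 = 5084/259 - 27 = -1909/259 ≈ -7.3707)
t + (-195 - 1*(-206))*(-346) = -1909/259 + (-195 - 1*(-206))*(-346) = -1909/259 + (-195 + 206)*(-346) = -1909/259 + 11*(-346) = -1909/259 - 3806 = -987663/259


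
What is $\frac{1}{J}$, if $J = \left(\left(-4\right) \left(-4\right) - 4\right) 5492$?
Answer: $\frac{1}{65904} \approx 1.5174 \cdot 10^{-5}$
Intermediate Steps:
$J = 65904$ ($J = \left(16 - 4\right) 5492 = 12 \cdot 5492 = 65904$)
$\frac{1}{J} = \frac{1}{65904}$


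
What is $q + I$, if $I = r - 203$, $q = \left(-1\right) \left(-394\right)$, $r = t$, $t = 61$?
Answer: $252$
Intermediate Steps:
$r = 61$
$q = 394$
$I = -142$ ($I = 61 - 203 = -142$)
$q + I = 394 - 142 = 252$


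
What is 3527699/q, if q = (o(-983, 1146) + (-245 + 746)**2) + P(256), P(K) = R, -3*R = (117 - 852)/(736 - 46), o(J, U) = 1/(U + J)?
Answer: 79352061306/5646024619 ≈ 14.055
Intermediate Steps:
o(J, U) = 1/(J + U)
R = 49/138 (R = -(117 - 852)/(3*(736 - 46)) = -(-245)/690 = -1/3*(-49/46) = 49/138 ≈ 0.35507)
P(K) = 49/138
q = 5646024619/22494 (q = (1/(-983 + 1146) + (-245 + 746)**2) + 49/138 = (1/163 + 501**2) + 49/138 = (1/163 + 251001) + 49/138 = 40913164/163 + 49/138 = 5646024619/22494 ≈ 2.5100e+5)
3527699/q = 3527699/(5646024619/22494) = 3527699*(22494/5646024619) = 79352061306/5646024619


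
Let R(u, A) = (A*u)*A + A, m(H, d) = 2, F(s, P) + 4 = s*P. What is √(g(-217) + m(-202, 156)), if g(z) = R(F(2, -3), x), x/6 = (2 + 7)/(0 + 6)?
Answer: I*√799 ≈ 28.267*I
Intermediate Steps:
F(s, P) = -4 + P*s (F(s, P) = -4 + s*P = -4 + P*s)
x = 9 (x = 6*((2 + 7)/(0 + 6)) = 6*(9/6) = 6*(9*(⅙)) = 6*(3/2) = 9)
R(u, A) = A + u*A² (R(u, A) = u*A² + A = A + u*A²)
g(z) = -801 (g(z) = 9*(1 + 9*(-4 - 3*2)) = 9*(1 + 9*(-4 - 6)) = 9*(1 + 9*(-10)) = 9*(1 - 90) = 9*(-89) = -801)
√(g(-217) + m(-202, 156)) = √(-801 + 2) = √(-799) = I*√799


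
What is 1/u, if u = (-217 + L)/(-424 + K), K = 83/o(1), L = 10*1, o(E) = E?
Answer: 341/207 ≈ 1.6473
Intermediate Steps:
L = 10
K = 83 (K = 83/1 = 83*1 = 83)
u = 207/341 (u = (-217 + 10)/(-424 + 83) = -207/(-341) = -207*(-1/341) = 207/341 ≈ 0.60704)
1/u = 1/(207/341) = 341/207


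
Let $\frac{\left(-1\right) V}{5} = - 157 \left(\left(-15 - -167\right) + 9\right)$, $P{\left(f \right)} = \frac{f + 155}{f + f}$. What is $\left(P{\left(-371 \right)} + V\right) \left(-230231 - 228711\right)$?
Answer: $- \frac{21519305278306}{371} \approx -5.8003 \cdot 10^{10}$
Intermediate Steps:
$P{\left(f \right)} = \frac{155 + f}{2 f}$
$V = 126385$ ($V = - 5 \left(- 157 \left(\left(-15 - -167\right) + 9\right)\right) = - 5 \left(- 157 \left(\left(-15 + 167\right) + 9\right)\right) = - 5 \left(- 157 \left(152 + 9\right)\right) = - 5 \left(\left(-157\right) 161\right) = \left(-5\right) \left(-25277\right) = 126385$)
$\left(P{\left(-371 \right)} + V\right) \left(-230231 - 228711\right) = \left(\frac{155 - 371}{2 \left(-371\right)} + 126385\right) \left(-230231 - 228711\right) = \left(\frac{1}{2} \left(- \frac{1}{371}\right) \left(-216\right) + 126385\right) \left(-458942\right) = \left(\frac{108}{371} + 126385\right) \left(-458942\right) = \frac{46888943}{371} \left(-458942\right) = - \frac{21519305278306}{371}$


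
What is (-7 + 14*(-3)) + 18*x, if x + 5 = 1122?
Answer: 20057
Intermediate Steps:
x = 1117 (x = -5 + 1122 = 1117)
(-7 + 14*(-3)) + 18*x = (-7 + 14*(-3)) + 18*1117 = (-7 - 42) + 20106 = -49 + 20106 = 20057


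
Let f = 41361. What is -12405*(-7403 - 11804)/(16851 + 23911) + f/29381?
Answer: 7002086312217/1197628322 ≈ 5846.6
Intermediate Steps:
-12405*(-7403 - 11804)/(16851 + 23911) + f/29381 = -12405*(-7403 - 11804)/(16851 + 23911) + 41361/29381 = -12405/(40762/(-19207)) + 41361*(1/29381) = -12405/(40762*(-1/19207)) + 41361/29381 = -12405/(-40762/19207) + 41361/29381 = -12405*(-19207/40762) + 41361/29381 = 238262835/40762 + 41361/29381 = 7002086312217/1197628322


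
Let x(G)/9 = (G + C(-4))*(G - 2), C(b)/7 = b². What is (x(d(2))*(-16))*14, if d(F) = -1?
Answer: 671328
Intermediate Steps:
C(b) = 7*b²
x(G) = 9*(-2 + G)*(112 + G) (x(G) = 9*((G + 7*(-4)²)*(G - 2)) = 9*((G + 7*16)*(-2 + G)) = 9*((G + 112)*(-2 + G)) = 9*((112 + G)*(-2 + G)) = 9*((-2 + G)*(112 + G)) = 9*(-2 + G)*(112 + G))
(x(d(2))*(-16))*14 = ((-2016 + 9*(-1)² + 990*(-1))*(-16))*14 = ((-2016 + 9*1 - 990)*(-16))*14 = ((-2016 + 9 - 990)*(-16))*14 = -2997*(-16)*14 = 47952*14 = 671328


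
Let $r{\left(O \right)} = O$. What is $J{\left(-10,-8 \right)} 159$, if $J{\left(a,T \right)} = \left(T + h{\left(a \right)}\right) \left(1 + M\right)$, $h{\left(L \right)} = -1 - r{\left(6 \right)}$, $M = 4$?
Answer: $-11925$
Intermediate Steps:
$h{\left(L \right)} = -7$ ($h{\left(L \right)} = -1 - 6 = -7$)
$J{\left(a,T \right)} = -35 + 5 T$ ($J{\left(a,T \right)} = \left(T - 7\right) \left(1 + 4\right) = \left(-7 + T\right) 5 = -35 + 5 T$)
$J{\left(-10,-8 \right)} 159 = \left(-35 + 5 \left(-8\right)\right) 159 = \left(-35 - 40\right) 159 = \left(-75\right) 159 = -11925$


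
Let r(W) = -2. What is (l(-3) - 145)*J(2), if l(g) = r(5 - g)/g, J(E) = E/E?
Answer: -433/3 ≈ -144.33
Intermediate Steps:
J(E) = 1
l(g) = -2/g
(l(-3) - 145)*J(2) = (-2/(-3) - 145)*1 = (-2*(-⅓) - 145)*1 = (⅔ - 145)*1 = -433/3*1 = -433/3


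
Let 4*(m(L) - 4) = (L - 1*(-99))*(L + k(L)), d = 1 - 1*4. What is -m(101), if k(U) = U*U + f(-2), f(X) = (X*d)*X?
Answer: -514504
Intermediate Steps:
d = -3 (d = 1 - 4 = -3)
f(X) = -3*X**2 (f(X) = (X*(-3))*X = (-3*X)*X = -3*X**2)
k(U) = -12 + U**2 (k(U) = U*U - 3*(-2)**2 = U**2 - 3*4 = U**2 - 12 = -12 + U**2)
m(L) = 4 + (99 + L)*(-12 + L + L**2)/4 (m(L) = 4 + ((L - 1*(-99))*(L + (-12 + L**2)))/4 = 4 + ((L + 99)*(-12 + L + L**2))/4 = 4 + ((99 + L)*(-12 + L + L**2))/4 = 4 + (99 + L)*(-12 + L + L**2)/4)
-m(101) = -(-293 + 25*101**2 + (1/4)*101**3 + (87/4)*101) = -(-293 + 25*10201 + (1/4)*1030301 + 8787/4) = -(-293 + 255025 + 1030301/4 + 8787/4) = -1*514504 = -514504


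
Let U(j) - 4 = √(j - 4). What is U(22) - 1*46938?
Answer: -46934 + 3*√2 ≈ -46930.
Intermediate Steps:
U(j) = 4 + √(-4 + j) (U(j) = 4 + √(j - 4) = 4 + √(-4 + j))
U(22) - 1*46938 = (4 + √(-4 + 22)) - 1*46938 = (4 + √18) - 46938 = (4 + 3*√2) - 46938 = -46934 + 3*√2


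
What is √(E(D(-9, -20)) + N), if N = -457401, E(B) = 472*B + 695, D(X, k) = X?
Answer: I*√460954 ≈ 678.94*I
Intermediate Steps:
E(B) = 695 + 472*B
√(E(D(-9, -20)) + N) = √((695 + 472*(-9)) - 457401) = √((695 - 4248) - 457401) = √(-3553 - 457401) = √(-460954) = I*√460954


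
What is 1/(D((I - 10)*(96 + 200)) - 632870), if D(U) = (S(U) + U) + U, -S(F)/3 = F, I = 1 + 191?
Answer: -1/686742 ≈ -1.4562e-6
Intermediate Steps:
I = 192
S(F) = -3*F
D(U) = -U (D(U) = (-3*U + U) + U = -2*U + U = -U)
1/(D((I - 10)*(96 + 200)) - 632870) = 1/(-(192 - 10)*(96 + 200) - 632870) = 1/(-182*296 - 632870) = 1/(-1*53872 - 632870) = 1/(-53872 - 632870) = 1/(-686742) = -1/686742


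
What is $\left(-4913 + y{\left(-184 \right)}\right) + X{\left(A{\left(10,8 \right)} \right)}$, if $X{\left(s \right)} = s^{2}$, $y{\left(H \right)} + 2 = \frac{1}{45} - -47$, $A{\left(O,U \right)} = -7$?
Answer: $- \frac{216854}{45} \approx -4819.0$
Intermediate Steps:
$y{\left(H \right)} = \frac{2026}{45}$ ($y{\left(H \right)} = -2 + \left(\frac{1}{45} - -47\right) = -2 + \left(\frac{1}{45} + 47\right) = -2 + \frac{2116}{45} = \frac{2026}{45}$)
$\left(-4913 + y{\left(-184 \right)}\right) + X{\left(A{\left(10,8 \right)} \right)} = \left(-4913 + \frac{2026}{45}\right) + \left(-7\right)^{2} = - \frac{219059}{45} + 49 = - \frac{216854}{45}$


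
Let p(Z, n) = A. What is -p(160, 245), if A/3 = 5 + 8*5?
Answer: -135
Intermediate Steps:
A = 135 (A = 3*(5 + 8*5) = 3*(5 + 40) = 3*45 = 135)
p(Z, n) = 135
-p(160, 245) = -1*135 = -135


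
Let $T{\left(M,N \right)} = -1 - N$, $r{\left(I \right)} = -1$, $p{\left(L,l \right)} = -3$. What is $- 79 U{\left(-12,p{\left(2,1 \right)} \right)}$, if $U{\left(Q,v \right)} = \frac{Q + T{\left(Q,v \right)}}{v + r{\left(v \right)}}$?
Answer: $- \frac{395}{2} \approx -197.5$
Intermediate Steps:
$U{\left(Q,v \right)} = \frac{-1 + Q - v}{-1 + v}$ ($U{\left(Q,v \right)} = \frac{Q - \left(1 + v\right)}{v - 1} = \frac{-1 + Q - v}{-1 + v}$)
$- 79 U{\left(-12,p{\left(2,1 \right)} \right)} = - 79 \frac{-1 - 12 - -3}{-1 - 3} = - 79 \frac{-1 - 12 + 3}{-4} = - 79 \left(\left(- \frac{1}{4}\right) \left(-10\right)\right) = \left(-79\right) \frac{5}{2} = - \frac{395}{2}$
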